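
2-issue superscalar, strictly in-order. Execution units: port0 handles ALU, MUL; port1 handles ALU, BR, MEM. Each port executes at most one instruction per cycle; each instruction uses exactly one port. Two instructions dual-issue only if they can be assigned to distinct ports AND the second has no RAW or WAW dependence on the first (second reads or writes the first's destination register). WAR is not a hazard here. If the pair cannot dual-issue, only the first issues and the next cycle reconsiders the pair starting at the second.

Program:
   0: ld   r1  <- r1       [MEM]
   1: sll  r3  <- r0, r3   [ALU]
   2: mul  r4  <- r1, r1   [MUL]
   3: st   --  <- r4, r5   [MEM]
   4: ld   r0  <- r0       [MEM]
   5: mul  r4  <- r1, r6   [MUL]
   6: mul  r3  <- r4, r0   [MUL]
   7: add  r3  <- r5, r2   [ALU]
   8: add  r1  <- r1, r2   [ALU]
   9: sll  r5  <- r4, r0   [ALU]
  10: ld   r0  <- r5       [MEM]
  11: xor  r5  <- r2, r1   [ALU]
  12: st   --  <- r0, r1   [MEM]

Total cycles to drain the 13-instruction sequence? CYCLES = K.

CYCLES = 9

0. ld sll @i0+i1  | 2-wide
1. mul @i2  | RAW r4
2. st @i3  | no-port MEM/MEM
3. ld mul @i4+i5  | 2-wide
4. mul @i6  | WAW r3
5. add add @i7+i8  | 2-wide
6. sll @i9  | RAW r5
7. ld xor @i10+i11  | 2-wide
8. st @i12  | tail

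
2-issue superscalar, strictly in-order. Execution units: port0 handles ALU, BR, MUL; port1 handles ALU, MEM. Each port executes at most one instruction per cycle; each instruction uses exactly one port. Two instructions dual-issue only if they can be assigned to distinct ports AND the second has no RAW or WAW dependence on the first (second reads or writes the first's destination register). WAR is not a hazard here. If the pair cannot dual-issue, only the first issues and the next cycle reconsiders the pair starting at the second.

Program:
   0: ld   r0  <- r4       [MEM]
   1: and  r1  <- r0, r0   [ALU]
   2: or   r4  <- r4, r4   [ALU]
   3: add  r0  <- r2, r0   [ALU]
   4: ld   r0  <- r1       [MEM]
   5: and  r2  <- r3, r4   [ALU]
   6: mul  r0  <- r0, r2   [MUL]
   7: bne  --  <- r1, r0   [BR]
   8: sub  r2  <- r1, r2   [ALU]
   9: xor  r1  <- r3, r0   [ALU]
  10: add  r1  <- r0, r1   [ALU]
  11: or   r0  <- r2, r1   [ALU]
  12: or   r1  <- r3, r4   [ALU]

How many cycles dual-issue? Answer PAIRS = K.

t=0 i0:ld.MEM ; RAW r0
t=1 i1/i2:and.ALU/or.ALU ; dual
t=2 i3:add.ALU ; WAW r0
t=3 i4/i5:ld.MEM/and.ALU ; dual
t=4 i6:mul.MUL ; no-port MUL/BR
t=5 i7/i8:bne.BR/sub.ALU ; dual
t=6 i9:xor.ALU ; RAW+WAW r1
t=7 i10:add.ALU ; RAW r1
t=8 i11/i12:or.ALU/or.ALU ; dual

PAIRS = 4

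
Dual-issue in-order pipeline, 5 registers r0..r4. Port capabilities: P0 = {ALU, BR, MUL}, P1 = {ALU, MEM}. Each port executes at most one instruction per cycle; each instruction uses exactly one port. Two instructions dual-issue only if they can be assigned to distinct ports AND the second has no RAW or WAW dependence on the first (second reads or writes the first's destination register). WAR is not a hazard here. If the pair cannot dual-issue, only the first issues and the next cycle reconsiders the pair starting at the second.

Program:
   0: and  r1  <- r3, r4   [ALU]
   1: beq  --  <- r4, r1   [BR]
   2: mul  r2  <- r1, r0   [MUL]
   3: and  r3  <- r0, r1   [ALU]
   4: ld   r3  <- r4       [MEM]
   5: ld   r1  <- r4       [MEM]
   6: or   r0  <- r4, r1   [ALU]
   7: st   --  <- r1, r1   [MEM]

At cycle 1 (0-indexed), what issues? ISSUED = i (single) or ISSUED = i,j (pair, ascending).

ISSUED = 1

  cy0 -> i0 (and) RAW r1
  cy1 -> i1 (beq) no-port BR/MUL
  cy2 -> i2,i3 (mul and) pair
  cy3 -> i4 (ld) no-port MEM/MEM
  cy4 -> i5 (ld) RAW r1
  cy5 -> i6,i7 (or st) pair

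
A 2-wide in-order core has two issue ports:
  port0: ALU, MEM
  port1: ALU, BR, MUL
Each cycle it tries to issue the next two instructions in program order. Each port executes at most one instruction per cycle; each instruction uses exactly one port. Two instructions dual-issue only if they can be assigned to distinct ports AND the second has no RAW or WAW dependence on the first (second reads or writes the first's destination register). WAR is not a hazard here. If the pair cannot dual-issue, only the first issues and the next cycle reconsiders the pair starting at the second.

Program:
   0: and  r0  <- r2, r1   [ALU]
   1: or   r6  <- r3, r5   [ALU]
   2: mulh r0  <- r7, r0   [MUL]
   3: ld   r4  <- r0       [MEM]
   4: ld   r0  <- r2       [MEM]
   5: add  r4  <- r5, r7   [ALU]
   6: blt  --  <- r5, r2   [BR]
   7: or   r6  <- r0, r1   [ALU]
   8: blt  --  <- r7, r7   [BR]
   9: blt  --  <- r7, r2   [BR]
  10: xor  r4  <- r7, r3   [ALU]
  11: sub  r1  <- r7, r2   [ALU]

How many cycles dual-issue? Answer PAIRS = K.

PAIRS = 4

  cy0 -> i0&i1 (and+or) dual
  cy1 -> i2 (mulh) RAW r0
  cy2 -> i3 (ld) no-port MEM/MEM
  cy3 -> i4&i5 (ld+add) dual
  cy4 -> i6&i7 (blt+or) dual
  cy5 -> i8 (blt) no-port BR/BR
  cy6 -> i9&i10 (blt+xor) dual
  cy7 -> i11 (sub) tail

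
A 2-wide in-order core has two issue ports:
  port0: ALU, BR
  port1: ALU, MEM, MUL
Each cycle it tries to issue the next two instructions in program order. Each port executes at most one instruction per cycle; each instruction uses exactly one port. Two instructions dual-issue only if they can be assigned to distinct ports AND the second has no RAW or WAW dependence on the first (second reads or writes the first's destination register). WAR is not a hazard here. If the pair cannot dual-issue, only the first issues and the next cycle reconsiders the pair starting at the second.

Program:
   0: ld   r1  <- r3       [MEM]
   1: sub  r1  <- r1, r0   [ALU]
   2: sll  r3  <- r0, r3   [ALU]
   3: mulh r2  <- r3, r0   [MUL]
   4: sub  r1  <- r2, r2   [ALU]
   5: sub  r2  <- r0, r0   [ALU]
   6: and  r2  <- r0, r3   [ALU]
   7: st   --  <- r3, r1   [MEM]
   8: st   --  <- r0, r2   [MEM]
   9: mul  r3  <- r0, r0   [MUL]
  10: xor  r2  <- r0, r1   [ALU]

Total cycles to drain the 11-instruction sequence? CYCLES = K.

c0: i0 ld.MEM  RAW+WAW r1
c1: i1&i2 sub.ALU/sll.ALU  dual
c2: i3 mulh.MUL  RAW r2
c3: i4&i5 sub.ALU/sub.ALU  dual
c4: i6&i7 and.ALU/st.MEM  dual
c5: i8 st.MEM  no-port MEM/MUL
c6: i9&i10 mul.MUL/xor.ALU  dual

CYCLES = 7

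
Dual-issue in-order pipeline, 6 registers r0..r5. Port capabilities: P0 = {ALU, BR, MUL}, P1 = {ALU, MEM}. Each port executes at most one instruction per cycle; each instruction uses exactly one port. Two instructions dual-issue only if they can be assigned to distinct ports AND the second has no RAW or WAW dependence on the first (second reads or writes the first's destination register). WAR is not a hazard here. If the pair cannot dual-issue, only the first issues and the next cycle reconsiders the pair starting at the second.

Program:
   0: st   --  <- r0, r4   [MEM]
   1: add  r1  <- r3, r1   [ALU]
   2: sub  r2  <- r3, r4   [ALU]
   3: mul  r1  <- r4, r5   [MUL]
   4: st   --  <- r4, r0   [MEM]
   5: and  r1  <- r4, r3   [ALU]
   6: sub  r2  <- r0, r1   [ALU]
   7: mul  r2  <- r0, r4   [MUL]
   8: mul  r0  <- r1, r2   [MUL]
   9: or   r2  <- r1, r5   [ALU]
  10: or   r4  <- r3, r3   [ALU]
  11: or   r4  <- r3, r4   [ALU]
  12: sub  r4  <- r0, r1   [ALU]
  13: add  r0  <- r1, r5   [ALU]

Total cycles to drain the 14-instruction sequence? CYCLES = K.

c0: i0,i1 st add  dual
c1: i2,i3 sub mul  dual
c2: i4,i5 st and  dual
c3: i6 sub  WAW r2
c4: i7 mul  no-port MUL/MUL
c5: i8,i9 mul or  dual
c6: i10 or  RAW+WAW r4
c7: i11 or  WAW r4
c8: i12,i13 sub add  dual

CYCLES = 9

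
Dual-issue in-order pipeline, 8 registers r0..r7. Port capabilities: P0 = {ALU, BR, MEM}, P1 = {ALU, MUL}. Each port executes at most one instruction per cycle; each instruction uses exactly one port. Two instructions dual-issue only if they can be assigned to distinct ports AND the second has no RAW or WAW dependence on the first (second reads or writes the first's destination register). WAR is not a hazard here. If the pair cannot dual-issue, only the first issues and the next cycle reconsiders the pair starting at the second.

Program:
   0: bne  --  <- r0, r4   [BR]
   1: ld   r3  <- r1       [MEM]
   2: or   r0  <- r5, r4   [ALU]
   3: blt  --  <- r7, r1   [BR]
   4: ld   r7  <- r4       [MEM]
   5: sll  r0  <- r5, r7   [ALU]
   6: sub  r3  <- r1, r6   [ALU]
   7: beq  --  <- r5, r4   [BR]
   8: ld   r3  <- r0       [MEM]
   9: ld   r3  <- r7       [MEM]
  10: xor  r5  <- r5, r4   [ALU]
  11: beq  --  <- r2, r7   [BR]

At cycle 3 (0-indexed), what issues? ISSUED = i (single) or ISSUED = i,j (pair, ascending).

t=0 i0:bne.BR ; no-port BR/MEM
t=1 i1+i2:ld.MEM;or.ALU ; 2-wide
t=2 i3:blt.BR ; no-port BR/MEM
t=3 i4:ld.MEM ; RAW r7
t=4 i5+i6:sll.ALU;sub.ALU ; 2-wide
t=5 i7:beq.BR ; no-port BR/MEM
t=6 i8:ld.MEM ; no-port MEM/MEM
t=7 i9+i10:ld.MEM;xor.ALU ; 2-wide
t=8 i11:beq.BR ; tail

ISSUED = 4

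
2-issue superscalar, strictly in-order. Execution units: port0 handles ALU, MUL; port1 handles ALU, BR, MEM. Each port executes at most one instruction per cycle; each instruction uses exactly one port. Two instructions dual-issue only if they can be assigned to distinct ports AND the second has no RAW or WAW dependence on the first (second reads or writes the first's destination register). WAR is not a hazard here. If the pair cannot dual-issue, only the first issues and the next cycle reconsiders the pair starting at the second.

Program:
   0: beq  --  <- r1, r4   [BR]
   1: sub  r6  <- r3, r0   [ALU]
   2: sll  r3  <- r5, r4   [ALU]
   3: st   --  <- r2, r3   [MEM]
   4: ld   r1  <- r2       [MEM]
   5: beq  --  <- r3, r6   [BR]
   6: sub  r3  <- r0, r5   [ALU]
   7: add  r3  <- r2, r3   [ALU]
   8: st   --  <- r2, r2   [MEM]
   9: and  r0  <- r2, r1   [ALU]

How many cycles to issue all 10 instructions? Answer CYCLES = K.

CYCLES = 7

  cy0 -> i0+i1 (beq.BR/sub.ALU) 2-wide
  cy1 -> i2 (sll.ALU) RAW r3
  cy2 -> i3 (st.MEM) no-port MEM/MEM
  cy3 -> i4 (ld.MEM) no-port MEM/BR
  cy4 -> i5+i6 (beq.BR/sub.ALU) 2-wide
  cy5 -> i7+i8 (add.ALU/st.MEM) 2-wide
  cy6 -> i9 (and.ALU) tail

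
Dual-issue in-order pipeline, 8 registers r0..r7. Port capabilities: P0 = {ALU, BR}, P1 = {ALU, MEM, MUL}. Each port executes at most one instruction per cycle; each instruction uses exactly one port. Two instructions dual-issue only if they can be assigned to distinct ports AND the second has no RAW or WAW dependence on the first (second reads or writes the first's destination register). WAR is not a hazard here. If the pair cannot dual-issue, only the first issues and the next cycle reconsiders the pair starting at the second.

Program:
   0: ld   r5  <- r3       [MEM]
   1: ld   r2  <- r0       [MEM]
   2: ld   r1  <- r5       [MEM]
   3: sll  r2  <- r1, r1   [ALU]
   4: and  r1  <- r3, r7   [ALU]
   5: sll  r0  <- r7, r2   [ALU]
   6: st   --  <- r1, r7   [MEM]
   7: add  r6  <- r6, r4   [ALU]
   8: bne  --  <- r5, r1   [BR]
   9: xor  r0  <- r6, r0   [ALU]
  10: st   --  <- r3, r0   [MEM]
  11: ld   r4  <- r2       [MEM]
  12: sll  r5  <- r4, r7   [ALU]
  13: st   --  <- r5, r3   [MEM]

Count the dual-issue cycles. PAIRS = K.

PAIRS = 3

#0 head=0: ld i0 no-port MEM/MEM
#1 head=1: ld i1 no-port MEM/MEM
#2 head=2: ld i2 RAW r1
#3 head=3: sll and i3/i4 pair
#4 head=5: sll st i5/i6 pair
#5 head=7: add bne i7/i8 pair
#6 head=9: xor i9 RAW r0
#7 head=10: st i10 no-port MEM/MEM
#8 head=11: ld i11 RAW r4
#9 head=12: sll i12 RAW r5
#10 head=13: st i13 tail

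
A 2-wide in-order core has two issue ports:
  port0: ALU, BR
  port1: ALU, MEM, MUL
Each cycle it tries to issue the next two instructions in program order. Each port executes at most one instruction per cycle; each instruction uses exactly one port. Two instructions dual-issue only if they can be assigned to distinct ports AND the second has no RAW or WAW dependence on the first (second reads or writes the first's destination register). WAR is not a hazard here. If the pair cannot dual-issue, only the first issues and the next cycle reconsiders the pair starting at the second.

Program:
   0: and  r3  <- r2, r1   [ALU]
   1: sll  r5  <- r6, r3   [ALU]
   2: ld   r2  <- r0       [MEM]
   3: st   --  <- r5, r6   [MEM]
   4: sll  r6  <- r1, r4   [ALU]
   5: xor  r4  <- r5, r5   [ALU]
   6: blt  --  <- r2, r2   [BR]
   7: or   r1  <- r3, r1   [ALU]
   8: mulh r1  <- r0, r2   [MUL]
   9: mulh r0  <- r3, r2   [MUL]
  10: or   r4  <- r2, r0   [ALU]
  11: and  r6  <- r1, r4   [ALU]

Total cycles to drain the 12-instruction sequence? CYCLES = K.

t=0 i0:and.ALU ; RAW r3
t=1 i1,i2:sll.ALU ld.MEM ; dual
t=2 i3,i4:st.MEM sll.ALU ; dual
t=3 i5,i6:xor.ALU blt.BR ; dual
t=4 i7:or.ALU ; WAW r1
t=5 i8:mulh.MUL ; no-port MUL/MUL
t=6 i9:mulh.MUL ; RAW r0
t=7 i10:or.ALU ; RAW r4
t=8 i11:and.ALU ; tail

CYCLES = 9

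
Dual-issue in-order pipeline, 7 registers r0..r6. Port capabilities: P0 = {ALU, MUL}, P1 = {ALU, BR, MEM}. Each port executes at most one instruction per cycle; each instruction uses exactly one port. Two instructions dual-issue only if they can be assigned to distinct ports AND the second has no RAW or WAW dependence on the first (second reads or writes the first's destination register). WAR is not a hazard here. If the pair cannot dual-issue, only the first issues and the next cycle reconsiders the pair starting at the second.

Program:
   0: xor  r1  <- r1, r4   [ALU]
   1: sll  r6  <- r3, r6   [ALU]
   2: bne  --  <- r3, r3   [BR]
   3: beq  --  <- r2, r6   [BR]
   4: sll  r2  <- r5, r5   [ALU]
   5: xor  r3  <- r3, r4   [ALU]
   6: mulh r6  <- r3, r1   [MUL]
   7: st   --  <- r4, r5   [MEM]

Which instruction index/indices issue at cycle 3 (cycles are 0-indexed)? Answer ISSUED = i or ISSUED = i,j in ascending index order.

ISSUED = 5

0. xor;sll @i0&i1  | pair
1. bne @i2  | no-port BR/BR
2. beq;sll @i3&i4  | pair
3. xor @i5  | RAW r3
4. mulh;st @i6&i7  | pair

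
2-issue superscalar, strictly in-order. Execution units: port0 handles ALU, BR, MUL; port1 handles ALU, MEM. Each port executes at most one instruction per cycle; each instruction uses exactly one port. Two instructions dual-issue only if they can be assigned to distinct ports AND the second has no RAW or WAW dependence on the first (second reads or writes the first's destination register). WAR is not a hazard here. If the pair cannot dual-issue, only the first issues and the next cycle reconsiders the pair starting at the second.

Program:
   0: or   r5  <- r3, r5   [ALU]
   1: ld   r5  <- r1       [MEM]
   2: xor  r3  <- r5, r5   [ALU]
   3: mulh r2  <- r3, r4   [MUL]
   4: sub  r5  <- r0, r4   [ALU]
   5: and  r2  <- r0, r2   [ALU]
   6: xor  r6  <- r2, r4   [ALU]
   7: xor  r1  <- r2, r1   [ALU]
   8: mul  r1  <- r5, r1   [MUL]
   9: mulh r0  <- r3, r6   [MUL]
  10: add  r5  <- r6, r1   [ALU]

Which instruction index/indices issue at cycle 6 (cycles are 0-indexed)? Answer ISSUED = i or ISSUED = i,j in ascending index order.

ISSUED = 8

t=0 i0:or.ALU ; WAW r5
t=1 i1:ld.MEM ; RAW r5
t=2 i2:xor.ALU ; RAW r3
t=3 i3&i4:mulh.MUL sub.ALU ; 2-wide
t=4 i5:and.ALU ; RAW r2
t=5 i6&i7:xor.ALU xor.ALU ; 2-wide
t=6 i8:mul.MUL ; no-port MUL/MUL
t=7 i9&i10:mulh.MUL add.ALU ; 2-wide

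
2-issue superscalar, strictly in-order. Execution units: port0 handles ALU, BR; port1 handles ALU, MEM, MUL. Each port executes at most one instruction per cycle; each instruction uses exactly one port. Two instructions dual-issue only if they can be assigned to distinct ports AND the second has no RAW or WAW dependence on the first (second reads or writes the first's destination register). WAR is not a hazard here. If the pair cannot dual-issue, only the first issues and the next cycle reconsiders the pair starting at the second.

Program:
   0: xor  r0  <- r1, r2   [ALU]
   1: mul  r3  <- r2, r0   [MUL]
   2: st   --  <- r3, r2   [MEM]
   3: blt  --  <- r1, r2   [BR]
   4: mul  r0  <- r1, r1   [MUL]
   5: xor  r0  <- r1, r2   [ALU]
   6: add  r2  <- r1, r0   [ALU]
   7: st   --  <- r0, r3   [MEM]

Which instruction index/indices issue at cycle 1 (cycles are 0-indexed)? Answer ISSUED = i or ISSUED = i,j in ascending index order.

c0: i0 xor.ALU  RAW r0
c1: i1 mul.MUL  no-port MUL/MEM
c2: i2&i3 st.MEM/blt.BR  2-wide
c3: i4 mul.MUL  WAW r0
c4: i5 xor.ALU  RAW r0
c5: i6&i7 add.ALU/st.MEM  2-wide

ISSUED = 1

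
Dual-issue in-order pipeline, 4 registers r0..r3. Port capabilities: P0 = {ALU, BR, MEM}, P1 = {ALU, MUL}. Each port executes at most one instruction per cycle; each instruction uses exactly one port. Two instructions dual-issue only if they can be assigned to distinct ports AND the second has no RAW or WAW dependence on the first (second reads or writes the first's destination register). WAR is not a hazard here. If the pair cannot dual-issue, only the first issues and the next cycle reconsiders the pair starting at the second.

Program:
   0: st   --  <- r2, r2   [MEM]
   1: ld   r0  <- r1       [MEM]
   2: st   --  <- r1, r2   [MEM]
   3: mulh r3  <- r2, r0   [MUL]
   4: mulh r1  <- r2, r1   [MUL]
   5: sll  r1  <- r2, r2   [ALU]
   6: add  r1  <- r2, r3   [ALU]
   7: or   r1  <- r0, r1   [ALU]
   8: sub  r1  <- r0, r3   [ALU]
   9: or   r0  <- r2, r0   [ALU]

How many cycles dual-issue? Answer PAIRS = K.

t=0 i0:st ; no-port MEM/MEM
t=1 i1:ld ; no-port MEM/MEM
t=2 i2,i3:st mulh ; 2-wide
t=3 i4:mulh ; WAW r1
t=4 i5:sll ; WAW r1
t=5 i6:add ; RAW+WAW r1
t=6 i7:or ; WAW r1
t=7 i8,i9:sub or ; 2-wide

PAIRS = 2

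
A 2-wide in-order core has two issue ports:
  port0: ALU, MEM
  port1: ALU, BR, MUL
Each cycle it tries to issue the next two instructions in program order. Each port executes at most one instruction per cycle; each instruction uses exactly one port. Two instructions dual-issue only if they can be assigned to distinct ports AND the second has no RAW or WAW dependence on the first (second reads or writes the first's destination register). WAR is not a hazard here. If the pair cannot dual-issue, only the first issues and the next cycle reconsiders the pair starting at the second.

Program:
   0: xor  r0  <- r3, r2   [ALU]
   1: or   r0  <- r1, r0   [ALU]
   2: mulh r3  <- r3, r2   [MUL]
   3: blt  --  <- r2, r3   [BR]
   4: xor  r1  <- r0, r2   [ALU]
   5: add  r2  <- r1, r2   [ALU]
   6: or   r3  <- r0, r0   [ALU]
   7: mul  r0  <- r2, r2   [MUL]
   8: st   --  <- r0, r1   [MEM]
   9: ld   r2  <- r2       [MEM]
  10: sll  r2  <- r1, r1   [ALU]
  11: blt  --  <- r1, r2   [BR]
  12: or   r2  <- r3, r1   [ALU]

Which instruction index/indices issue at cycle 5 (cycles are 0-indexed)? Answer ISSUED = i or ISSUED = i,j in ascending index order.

ISSUED = 8

0. xor.ALU @i0  | RAW+WAW r0
1. or.ALU/mulh.MUL @i1,i2  | 2-wide
2. blt.BR/xor.ALU @i3,i4  | 2-wide
3. add.ALU/or.ALU @i5,i6  | 2-wide
4. mul.MUL @i7  | RAW r0
5. st.MEM @i8  | no-port MEM/MEM
6. ld.MEM @i9  | WAW r2
7. sll.ALU @i10  | RAW r2
8. blt.BR/or.ALU @i11,i12  | 2-wide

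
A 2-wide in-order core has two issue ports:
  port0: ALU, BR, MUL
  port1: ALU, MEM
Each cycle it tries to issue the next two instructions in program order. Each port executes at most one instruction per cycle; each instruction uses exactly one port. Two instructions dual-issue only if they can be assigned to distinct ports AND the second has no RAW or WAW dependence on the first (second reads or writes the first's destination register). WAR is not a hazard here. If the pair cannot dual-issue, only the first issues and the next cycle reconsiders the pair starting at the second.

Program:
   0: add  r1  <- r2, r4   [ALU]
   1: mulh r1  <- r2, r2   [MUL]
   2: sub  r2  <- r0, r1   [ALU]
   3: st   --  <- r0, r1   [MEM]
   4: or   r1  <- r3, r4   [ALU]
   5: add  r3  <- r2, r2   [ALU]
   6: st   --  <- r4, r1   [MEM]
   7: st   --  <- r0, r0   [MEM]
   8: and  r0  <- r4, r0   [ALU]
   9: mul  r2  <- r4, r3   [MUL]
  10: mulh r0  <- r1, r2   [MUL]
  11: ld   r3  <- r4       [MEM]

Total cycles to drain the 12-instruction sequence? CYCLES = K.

[0] i0  add  -- WAW r1
[1] i1  mulh  -- RAW r1
[2] i2&i3  sub st  -- dual
[3] i4&i5  or add  -- dual
[4] i6  st  -- no-port MEM/MEM
[5] i7&i8  st and  -- dual
[6] i9  mul  -- no-port MUL/MUL
[7] i10&i11  mulh ld  -- dual

CYCLES = 8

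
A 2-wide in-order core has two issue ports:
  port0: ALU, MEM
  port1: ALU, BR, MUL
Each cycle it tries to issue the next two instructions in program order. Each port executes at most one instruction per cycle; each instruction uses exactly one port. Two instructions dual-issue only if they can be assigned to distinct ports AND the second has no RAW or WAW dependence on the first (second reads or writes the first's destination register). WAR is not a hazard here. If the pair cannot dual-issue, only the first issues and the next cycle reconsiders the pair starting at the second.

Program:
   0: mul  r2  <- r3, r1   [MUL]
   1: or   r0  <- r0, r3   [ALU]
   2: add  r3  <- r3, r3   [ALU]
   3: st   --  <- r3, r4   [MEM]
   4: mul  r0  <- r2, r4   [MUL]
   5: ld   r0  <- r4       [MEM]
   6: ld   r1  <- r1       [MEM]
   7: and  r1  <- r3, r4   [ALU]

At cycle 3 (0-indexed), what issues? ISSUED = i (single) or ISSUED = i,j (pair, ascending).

  cy0 -> i0/i1 (mul.MUL;or.ALU) 2-wide
  cy1 -> i2 (add.ALU) RAW r3
  cy2 -> i3/i4 (st.MEM;mul.MUL) 2-wide
  cy3 -> i5 (ld.MEM) no-port MEM/MEM
  cy4 -> i6 (ld.MEM) WAW r1
  cy5 -> i7 (and.ALU) tail

ISSUED = 5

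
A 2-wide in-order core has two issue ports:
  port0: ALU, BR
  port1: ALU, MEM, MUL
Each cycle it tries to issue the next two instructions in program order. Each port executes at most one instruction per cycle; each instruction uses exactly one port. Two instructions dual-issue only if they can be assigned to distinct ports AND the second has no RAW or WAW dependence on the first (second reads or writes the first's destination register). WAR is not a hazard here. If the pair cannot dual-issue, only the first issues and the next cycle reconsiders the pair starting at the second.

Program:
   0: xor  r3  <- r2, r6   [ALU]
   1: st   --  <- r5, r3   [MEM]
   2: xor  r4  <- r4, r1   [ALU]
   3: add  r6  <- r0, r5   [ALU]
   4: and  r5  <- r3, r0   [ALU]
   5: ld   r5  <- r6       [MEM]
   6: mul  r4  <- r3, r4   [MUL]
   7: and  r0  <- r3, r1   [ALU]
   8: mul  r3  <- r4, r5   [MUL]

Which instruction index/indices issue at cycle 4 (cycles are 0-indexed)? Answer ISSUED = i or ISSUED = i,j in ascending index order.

t=0 i0:xor.ALU ; RAW r3
t=1 i1&i2:st.MEM/xor.ALU ; dual
t=2 i3&i4:add.ALU/and.ALU ; dual
t=3 i5:ld.MEM ; no-port MEM/MUL
t=4 i6&i7:mul.MUL/and.ALU ; dual
t=5 i8:mul.MUL ; tail

ISSUED = 6,7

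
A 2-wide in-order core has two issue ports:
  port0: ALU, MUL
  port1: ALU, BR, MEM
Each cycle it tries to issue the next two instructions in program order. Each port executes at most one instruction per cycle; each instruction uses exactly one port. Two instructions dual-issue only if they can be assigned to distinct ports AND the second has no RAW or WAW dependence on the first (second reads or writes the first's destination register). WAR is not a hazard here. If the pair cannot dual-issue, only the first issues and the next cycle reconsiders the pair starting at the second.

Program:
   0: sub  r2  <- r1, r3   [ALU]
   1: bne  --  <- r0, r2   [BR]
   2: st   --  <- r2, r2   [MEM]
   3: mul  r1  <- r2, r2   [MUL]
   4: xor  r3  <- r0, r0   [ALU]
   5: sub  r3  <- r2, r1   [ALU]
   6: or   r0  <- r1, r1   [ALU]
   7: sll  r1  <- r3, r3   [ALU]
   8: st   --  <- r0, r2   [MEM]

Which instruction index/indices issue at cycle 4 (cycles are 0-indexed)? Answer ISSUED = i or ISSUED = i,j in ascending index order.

ISSUED = 5,6

0. sub @i0  | RAW r2
1. bne @i1  | no-port BR/MEM
2. st/mul @i2/i3  | dual
3. xor @i4  | WAW r3
4. sub/or @i5/i6  | dual
5. sll/st @i7/i8  | dual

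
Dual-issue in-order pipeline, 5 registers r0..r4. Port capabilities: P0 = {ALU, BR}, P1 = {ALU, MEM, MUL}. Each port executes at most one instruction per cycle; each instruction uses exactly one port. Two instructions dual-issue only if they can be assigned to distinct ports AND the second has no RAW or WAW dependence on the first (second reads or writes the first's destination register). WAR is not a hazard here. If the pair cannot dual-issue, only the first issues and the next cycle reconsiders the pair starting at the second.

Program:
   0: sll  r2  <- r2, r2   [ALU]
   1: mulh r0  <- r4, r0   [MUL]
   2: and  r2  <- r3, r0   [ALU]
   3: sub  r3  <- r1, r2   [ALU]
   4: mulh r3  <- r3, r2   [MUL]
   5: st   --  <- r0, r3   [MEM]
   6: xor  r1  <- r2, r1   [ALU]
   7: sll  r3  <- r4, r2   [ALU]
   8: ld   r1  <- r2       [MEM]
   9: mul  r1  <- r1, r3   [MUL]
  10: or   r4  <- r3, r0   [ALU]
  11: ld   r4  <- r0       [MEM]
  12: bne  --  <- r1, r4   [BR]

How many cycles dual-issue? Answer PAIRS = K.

PAIRS = 4

  cy0 -> i0,i1 (sll.ALU+mulh.MUL) dual
  cy1 -> i2 (and.ALU) RAW r2
  cy2 -> i3 (sub.ALU) RAW+WAW r3
  cy3 -> i4 (mulh.MUL) no-port MUL/MEM
  cy4 -> i5,i6 (st.MEM+xor.ALU) dual
  cy5 -> i7,i8 (sll.ALU+ld.MEM) dual
  cy6 -> i9,i10 (mul.MUL+or.ALU) dual
  cy7 -> i11 (ld.MEM) RAW r4
  cy8 -> i12 (bne.BR) tail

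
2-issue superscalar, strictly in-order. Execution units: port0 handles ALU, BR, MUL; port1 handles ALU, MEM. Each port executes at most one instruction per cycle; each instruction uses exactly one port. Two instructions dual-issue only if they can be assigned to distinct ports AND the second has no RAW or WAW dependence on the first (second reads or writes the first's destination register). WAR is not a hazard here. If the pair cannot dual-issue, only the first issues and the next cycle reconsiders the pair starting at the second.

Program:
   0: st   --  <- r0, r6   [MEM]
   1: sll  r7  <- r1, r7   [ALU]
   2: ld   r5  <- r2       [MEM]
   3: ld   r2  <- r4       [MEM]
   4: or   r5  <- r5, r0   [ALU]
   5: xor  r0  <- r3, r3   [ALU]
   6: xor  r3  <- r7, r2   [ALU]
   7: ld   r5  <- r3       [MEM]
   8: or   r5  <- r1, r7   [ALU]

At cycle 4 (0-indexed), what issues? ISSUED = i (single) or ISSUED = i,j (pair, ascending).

ISSUED = 7

c0: i0,i1 st.MEM sll.ALU  dual
c1: i2 ld.MEM  no-port MEM/MEM
c2: i3,i4 ld.MEM or.ALU  dual
c3: i5,i6 xor.ALU xor.ALU  dual
c4: i7 ld.MEM  WAW r5
c5: i8 or.ALU  tail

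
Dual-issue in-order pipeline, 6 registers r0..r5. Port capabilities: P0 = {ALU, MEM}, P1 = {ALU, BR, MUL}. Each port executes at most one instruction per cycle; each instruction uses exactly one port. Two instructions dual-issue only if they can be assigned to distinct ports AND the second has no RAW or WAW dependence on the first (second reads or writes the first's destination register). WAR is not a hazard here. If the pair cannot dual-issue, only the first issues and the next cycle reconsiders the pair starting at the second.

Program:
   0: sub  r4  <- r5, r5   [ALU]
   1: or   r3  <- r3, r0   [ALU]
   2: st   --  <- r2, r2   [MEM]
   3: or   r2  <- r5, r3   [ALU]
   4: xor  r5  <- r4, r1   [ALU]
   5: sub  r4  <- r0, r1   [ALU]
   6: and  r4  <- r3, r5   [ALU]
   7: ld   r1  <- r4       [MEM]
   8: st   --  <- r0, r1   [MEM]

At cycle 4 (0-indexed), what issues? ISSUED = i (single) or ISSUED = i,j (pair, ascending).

  cy0 -> i0&i1 (sub.ALU or.ALU) 2-wide
  cy1 -> i2&i3 (st.MEM or.ALU) 2-wide
  cy2 -> i4&i5 (xor.ALU sub.ALU) 2-wide
  cy3 -> i6 (and.ALU) RAW r4
  cy4 -> i7 (ld.MEM) no-port MEM/MEM
  cy5 -> i8 (st.MEM) tail

ISSUED = 7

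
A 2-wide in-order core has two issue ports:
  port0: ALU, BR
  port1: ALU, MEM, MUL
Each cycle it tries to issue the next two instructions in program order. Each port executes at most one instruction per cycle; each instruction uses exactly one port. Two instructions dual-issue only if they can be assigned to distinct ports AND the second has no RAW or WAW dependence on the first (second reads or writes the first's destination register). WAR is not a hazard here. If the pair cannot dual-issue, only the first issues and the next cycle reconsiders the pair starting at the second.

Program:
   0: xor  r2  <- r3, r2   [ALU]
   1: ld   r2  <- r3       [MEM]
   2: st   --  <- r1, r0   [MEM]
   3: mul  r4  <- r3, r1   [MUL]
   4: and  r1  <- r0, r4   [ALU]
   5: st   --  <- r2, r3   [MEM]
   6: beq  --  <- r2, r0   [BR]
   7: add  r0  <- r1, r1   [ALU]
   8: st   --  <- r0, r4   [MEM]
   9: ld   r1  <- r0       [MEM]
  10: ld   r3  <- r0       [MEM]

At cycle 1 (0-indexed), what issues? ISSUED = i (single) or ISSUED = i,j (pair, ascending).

  cy0 -> i0 (xor) WAW r2
  cy1 -> i1 (ld) no-port MEM/MEM
  cy2 -> i2 (st) no-port MEM/MUL
  cy3 -> i3 (mul) RAW r4
  cy4 -> i4,i5 (and/st) 2-wide
  cy5 -> i6,i7 (beq/add) 2-wide
  cy6 -> i8 (st) no-port MEM/MEM
  cy7 -> i9 (ld) no-port MEM/MEM
  cy8 -> i10 (ld) tail

ISSUED = 1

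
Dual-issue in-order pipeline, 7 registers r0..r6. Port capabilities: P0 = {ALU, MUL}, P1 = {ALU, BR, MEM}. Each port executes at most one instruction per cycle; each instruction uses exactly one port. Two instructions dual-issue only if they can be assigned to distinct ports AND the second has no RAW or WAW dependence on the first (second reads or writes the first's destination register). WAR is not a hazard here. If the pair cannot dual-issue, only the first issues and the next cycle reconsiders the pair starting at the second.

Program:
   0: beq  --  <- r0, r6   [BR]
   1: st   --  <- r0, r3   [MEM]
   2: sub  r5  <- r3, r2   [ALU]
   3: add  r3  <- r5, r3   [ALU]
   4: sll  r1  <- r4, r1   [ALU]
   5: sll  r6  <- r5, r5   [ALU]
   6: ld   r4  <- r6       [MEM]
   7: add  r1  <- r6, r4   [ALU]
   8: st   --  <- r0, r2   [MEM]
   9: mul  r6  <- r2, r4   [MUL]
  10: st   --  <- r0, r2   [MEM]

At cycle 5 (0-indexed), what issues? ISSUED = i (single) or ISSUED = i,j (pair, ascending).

#0 head=0: beq i0 no-port BR/MEM
#1 head=1: st;sub i1,i2 dual
#2 head=3: add;sll i3,i4 dual
#3 head=5: sll i5 RAW r6
#4 head=6: ld i6 RAW r4
#5 head=7: add;st i7,i8 dual
#6 head=9: mul;st i9,i10 dual

ISSUED = 7,8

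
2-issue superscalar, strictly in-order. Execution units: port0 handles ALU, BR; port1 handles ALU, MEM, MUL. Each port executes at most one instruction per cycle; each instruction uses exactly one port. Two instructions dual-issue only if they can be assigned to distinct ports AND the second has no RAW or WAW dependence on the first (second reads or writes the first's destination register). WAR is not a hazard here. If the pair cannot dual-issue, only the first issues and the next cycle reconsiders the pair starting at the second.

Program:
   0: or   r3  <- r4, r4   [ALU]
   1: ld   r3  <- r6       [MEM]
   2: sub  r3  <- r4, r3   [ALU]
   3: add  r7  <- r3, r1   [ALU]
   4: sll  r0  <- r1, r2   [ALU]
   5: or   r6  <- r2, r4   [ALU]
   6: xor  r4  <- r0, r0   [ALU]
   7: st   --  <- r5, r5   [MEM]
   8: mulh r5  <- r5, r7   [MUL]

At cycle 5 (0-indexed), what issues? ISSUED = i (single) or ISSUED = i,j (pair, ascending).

ISSUED = 7

#0 head=0: or i0 WAW r3
#1 head=1: ld i1 RAW+WAW r3
#2 head=2: sub i2 RAW r3
#3 head=3: add/sll i3&i4 pair
#4 head=5: or/xor i5&i6 pair
#5 head=7: st i7 no-port MEM/MUL
#6 head=8: mulh i8 tail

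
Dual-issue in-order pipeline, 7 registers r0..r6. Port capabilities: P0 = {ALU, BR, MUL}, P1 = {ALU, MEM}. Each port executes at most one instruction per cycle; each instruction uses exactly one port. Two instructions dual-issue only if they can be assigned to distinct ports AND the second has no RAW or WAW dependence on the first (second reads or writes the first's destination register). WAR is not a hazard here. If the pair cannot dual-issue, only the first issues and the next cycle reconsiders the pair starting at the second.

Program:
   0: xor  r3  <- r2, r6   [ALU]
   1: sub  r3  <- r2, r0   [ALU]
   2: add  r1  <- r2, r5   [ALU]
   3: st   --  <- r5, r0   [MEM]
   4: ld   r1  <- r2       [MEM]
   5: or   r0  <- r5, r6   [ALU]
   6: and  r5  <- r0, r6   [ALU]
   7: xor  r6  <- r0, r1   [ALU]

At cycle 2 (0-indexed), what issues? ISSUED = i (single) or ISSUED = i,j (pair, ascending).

0. xor @i0  | WAW r3
1. sub;add @i1/i2  | dual
2. st @i3  | no-port MEM/MEM
3. ld;or @i4/i5  | dual
4. and;xor @i6/i7  | dual

ISSUED = 3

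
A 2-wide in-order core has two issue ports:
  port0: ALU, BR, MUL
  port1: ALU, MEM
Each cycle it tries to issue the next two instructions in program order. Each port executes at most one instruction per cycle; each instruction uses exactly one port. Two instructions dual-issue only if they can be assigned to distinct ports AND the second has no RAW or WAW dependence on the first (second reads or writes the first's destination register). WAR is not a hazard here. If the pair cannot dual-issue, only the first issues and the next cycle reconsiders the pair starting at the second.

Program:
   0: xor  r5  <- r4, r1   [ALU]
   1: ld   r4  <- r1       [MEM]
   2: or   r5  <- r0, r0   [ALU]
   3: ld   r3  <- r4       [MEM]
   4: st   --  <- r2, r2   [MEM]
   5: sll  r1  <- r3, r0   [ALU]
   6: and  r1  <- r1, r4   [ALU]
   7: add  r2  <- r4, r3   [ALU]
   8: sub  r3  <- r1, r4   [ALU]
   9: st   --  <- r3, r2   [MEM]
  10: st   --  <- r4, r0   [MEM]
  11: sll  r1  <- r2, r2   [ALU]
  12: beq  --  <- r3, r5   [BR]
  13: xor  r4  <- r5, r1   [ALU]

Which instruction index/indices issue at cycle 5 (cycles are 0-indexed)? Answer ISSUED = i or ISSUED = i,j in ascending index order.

ISSUED = 9

0. xor+ld @i0+i1  | pair
1. or+ld @i2+i3  | pair
2. st+sll @i4+i5  | pair
3. and+add @i6+i7  | pair
4. sub @i8  | RAW r3
5. st @i9  | no-port MEM/MEM
6. st+sll @i10+i11  | pair
7. beq+xor @i12+i13  | pair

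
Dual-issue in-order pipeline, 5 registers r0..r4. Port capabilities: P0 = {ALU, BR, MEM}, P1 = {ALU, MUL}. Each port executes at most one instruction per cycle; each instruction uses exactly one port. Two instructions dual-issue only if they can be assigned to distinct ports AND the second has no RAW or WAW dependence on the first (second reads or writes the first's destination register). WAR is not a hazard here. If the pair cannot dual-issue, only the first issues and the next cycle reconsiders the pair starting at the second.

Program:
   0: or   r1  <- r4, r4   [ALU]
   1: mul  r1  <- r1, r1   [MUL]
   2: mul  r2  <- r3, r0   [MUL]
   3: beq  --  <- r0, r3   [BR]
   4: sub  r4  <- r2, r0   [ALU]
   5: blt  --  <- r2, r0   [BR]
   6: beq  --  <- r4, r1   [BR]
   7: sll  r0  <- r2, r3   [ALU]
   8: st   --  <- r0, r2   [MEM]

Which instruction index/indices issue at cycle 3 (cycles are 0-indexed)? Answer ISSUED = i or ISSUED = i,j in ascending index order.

ISSUED = 4,5

  cy0 -> i0 (or) RAW+WAW r1
  cy1 -> i1 (mul) no-port MUL/MUL
  cy2 -> i2&i3 (mul;beq) 2-wide
  cy3 -> i4&i5 (sub;blt) 2-wide
  cy4 -> i6&i7 (beq;sll) 2-wide
  cy5 -> i8 (st) tail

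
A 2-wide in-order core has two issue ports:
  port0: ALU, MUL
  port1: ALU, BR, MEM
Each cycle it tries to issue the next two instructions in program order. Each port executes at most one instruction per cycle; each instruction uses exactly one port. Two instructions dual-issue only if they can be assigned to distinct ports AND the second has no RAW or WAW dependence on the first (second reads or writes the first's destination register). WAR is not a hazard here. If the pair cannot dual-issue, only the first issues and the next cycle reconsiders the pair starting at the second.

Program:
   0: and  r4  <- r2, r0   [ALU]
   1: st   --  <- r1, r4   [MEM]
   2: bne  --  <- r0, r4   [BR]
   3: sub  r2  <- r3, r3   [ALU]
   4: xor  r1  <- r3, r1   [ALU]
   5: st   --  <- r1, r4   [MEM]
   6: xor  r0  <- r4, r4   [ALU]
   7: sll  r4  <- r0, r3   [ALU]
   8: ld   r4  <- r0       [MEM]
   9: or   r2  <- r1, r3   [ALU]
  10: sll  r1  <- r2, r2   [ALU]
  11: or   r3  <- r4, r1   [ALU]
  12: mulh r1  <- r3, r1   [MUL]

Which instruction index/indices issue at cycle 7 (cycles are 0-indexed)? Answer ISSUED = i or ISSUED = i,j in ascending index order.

[0] i0  and  -- RAW r4
[1] i1  st  -- no-port MEM/BR
[2] i2&i3  bne;sub  -- dual
[3] i4  xor  -- RAW r1
[4] i5&i6  st;xor  -- dual
[5] i7  sll  -- WAW r4
[6] i8&i9  ld;or  -- dual
[7] i10  sll  -- RAW r1
[8] i11  or  -- RAW r3
[9] i12  mulh  -- tail

ISSUED = 10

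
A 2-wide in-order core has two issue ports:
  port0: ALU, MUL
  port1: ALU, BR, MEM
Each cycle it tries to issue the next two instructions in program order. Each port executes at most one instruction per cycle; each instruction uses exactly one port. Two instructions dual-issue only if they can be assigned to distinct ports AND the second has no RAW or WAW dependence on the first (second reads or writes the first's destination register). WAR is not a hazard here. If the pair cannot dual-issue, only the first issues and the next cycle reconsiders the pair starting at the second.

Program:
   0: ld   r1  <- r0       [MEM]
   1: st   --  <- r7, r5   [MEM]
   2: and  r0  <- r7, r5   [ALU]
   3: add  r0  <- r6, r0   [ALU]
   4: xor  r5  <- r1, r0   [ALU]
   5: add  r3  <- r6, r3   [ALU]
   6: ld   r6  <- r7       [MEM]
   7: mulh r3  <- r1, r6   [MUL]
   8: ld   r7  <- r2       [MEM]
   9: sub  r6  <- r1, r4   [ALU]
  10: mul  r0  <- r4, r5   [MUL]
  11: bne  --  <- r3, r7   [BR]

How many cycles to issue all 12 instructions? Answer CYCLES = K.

CYCLES = 8

0. ld.MEM @i0  | no-port MEM/MEM
1. st.MEM/and.ALU @i1/i2  | pair
2. add.ALU @i3  | RAW r0
3. xor.ALU/add.ALU @i4/i5  | pair
4. ld.MEM @i6  | RAW r6
5. mulh.MUL/ld.MEM @i7/i8  | pair
6. sub.ALU/mul.MUL @i9/i10  | pair
7. bne.BR @i11  | tail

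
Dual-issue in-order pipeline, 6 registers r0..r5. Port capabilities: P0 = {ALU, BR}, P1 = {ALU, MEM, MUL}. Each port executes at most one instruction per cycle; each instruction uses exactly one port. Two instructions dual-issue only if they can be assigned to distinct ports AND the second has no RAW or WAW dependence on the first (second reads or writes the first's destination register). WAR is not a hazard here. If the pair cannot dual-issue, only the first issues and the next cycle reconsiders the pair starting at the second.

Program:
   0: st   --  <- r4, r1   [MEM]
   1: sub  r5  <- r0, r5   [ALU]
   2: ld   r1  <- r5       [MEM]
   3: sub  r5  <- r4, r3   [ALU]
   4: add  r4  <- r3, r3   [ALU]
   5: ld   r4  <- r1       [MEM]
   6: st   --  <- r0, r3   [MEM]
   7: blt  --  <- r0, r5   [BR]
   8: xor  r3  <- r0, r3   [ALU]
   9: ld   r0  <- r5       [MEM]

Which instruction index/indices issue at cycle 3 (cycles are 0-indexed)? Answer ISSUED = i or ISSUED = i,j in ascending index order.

ISSUED = 5

0. st.MEM sub.ALU @i0&i1  | pair
1. ld.MEM sub.ALU @i2&i3  | pair
2. add.ALU @i4  | WAW r4
3. ld.MEM @i5  | no-port MEM/MEM
4. st.MEM blt.BR @i6&i7  | pair
5. xor.ALU ld.MEM @i8&i9  | pair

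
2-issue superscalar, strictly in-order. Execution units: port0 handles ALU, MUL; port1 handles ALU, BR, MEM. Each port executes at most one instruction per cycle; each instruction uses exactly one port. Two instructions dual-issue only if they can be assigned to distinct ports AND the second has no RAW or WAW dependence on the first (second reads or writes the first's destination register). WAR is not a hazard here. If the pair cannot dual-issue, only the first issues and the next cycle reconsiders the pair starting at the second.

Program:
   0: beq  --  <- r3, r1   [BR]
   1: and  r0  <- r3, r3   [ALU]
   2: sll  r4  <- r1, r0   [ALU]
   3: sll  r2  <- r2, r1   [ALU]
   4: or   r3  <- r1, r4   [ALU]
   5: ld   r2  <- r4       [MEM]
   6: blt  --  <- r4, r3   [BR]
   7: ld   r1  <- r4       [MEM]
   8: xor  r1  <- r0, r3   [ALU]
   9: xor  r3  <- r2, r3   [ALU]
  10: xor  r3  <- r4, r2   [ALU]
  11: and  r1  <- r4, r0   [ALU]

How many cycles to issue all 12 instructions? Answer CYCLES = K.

c0: i0+i1 beq and  pair
c1: i2+i3 sll sll  pair
c2: i4+i5 or ld  pair
c3: i6 blt  no-port BR/MEM
c4: i7 ld  WAW r1
c5: i8+i9 xor xor  pair
c6: i10+i11 xor and  pair

CYCLES = 7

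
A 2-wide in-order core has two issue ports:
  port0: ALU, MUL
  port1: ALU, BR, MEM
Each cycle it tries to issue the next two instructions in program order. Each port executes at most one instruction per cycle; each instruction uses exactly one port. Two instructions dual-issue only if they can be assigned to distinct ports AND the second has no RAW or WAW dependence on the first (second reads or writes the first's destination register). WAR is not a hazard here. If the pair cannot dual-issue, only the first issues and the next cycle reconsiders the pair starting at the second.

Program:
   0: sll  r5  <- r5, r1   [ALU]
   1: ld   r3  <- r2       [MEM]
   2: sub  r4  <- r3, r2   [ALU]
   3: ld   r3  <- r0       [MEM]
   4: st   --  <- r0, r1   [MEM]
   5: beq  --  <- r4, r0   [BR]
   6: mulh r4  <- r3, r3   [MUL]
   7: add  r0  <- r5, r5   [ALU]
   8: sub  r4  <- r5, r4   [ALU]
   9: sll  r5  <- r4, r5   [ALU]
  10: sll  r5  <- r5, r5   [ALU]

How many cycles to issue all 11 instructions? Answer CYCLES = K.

t=0 i0+i1:sll+ld ; 2-wide
t=1 i2+i3:sub+ld ; 2-wide
t=2 i4:st ; no-port MEM/BR
t=3 i5+i6:beq+mulh ; 2-wide
t=4 i7+i8:add+sub ; 2-wide
t=5 i9:sll ; RAW+WAW r5
t=6 i10:sll ; tail

CYCLES = 7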